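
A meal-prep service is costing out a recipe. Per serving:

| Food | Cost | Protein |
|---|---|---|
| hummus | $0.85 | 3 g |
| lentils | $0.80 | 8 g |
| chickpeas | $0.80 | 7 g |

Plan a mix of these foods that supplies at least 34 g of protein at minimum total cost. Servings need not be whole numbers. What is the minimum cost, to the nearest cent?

$3.40

Cost per g of protein: lentils $0.1000, chickpeas $0.1143, hummus $0.2833.
With no serving limits, use only lentils: 34 g / 8 g = 4.25 servings × $0.80 = $3.40.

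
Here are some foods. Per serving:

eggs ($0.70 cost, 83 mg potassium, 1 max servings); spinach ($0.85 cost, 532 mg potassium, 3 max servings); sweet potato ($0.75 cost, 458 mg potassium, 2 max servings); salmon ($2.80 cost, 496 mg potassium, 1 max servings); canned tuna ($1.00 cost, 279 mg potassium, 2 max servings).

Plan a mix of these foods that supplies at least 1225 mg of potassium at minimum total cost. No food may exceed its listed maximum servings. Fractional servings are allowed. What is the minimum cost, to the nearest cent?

$1.96

Cost per mg of potassium: spinach $0.0016, sweet potato $0.0016, canned tuna $0.0036, salmon $0.0056, eggs $0.0084.
Take 2.303 servings of spinach: +1225.0 mg potassium for $1.96 (total $1.96, still need 0.0 mg).
Greedy by cheapest-per-mg is optimal for a single linear constraint, so the minimum cost is $1.96.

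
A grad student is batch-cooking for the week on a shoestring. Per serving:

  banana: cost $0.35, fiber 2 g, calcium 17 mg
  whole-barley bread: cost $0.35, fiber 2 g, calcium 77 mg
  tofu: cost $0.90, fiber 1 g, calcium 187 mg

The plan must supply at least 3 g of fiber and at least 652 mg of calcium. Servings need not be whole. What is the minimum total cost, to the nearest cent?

$2.96

banana only: max(3/2, 652/17) = 38.35 servings → $13.42.
whole-barley bread only: max(3/2, 652/77) = 8.468 servings → $2.96.
tofu only: max(3/1, 652/187) = 3.487 servings → $3.14.
banana + whole-barley bread: the both-tight solution has a negative serving — not a feasible corner.
banana + tofu with both targets exact would need a negative amount; discard.
whole-barley bread + tofu: intersection lies outside the first quadrant.
The minimum over all feasible corners is $2.96.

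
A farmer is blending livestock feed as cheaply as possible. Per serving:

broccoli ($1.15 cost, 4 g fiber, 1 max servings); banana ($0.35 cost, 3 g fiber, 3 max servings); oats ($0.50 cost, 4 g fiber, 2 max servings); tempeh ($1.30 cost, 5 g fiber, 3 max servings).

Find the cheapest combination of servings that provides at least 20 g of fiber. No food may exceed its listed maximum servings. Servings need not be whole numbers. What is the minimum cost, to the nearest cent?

Cost per g of fiber: banana $0.1167, oats $0.1250, tempeh $0.2600, broccoli $0.2875.
Take 3 servings of banana: +9.0 g fiber for $1.05 (total $1.05, still need 11.0 g).
Take 2 servings of oats: +8.0 g fiber for $1.00 (total $2.05, still need 3.0 g).
Take 0.6 servings of tempeh: +3.0 g fiber for $0.78 (total $2.83, still need 0.0 g).
Filling from the cheapest source first is optimal under one linear minimum: $2.83.

$2.83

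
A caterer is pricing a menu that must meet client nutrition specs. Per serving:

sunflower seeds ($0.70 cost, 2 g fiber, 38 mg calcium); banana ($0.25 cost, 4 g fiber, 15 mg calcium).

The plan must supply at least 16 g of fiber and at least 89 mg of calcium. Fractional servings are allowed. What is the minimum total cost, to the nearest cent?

$1.48

An LP optimum is at a vertex; with two nutrient constraints at most two foods are used. Check each candidate.
sunflower seeds only: max(16/2, 89/38) = 8 servings → $5.60.
banana only: max(16/4, 89/15) = 5.933 servings → $1.48.
sunflower seeds + banana with both tight: 0.9508 servings and 3.525 servings → $1.55.
The minimum over all feasible corners is $1.48.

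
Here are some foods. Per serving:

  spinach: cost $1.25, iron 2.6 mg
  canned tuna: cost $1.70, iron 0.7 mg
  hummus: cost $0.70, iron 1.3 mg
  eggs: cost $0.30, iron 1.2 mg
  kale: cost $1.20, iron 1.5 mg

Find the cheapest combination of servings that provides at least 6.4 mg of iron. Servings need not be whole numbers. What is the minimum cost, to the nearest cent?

$1.60

Cost per mg of iron: eggs $0.2500, spinach $0.4808, hummus $0.5385, kale $0.8000, canned tuna $2.4286.
With no serving limits, use only eggs: 6.4 mg / 1.2 mg = 5.333 servings × $0.30 = $1.60.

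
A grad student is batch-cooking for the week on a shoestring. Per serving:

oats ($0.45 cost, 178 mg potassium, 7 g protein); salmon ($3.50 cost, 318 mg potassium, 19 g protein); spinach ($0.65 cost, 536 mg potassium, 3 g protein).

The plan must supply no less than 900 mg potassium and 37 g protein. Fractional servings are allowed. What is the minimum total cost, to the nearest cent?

With two linear requirements the optimum uses one or two foods; enumerate the corners.
oats only: max(900/178, 37/7) = 5.286 servings → $2.38.
salmon only: max(900/318, 37/19) = 2.83 servings → $9.91.
spinach only: max(900/536, 37/3) = 12.33 servings → $8.02.
oats + salmon with both tight: 4.614 servings and 0.2474 servings → $2.94.
oats + spinach with both targets exact would need a negative amount; discard.
salmon + spinach with both tight: 1.856 servings and 0.5779 servings → $6.87.
The minimum over all feasible corners is $2.38.

$2.38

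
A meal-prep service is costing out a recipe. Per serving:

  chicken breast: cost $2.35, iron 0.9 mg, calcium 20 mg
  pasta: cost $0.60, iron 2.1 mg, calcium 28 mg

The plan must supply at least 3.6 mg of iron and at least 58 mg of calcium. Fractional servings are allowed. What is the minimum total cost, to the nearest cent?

An LP optimum is at a vertex; with two nutrient constraints at most two foods are used. Check each candidate.
chicken breast only: max(3.6/0.9, 58/20) = 4 servings → $9.40.
pasta only: max(3.6/2.1, 58/28) = 2.071 servings → $1.24.
chicken breast + pasta with both tight: 1.25 servings and 1.179 servings → $3.64.
So the least-cost plan costs $1.24.

$1.24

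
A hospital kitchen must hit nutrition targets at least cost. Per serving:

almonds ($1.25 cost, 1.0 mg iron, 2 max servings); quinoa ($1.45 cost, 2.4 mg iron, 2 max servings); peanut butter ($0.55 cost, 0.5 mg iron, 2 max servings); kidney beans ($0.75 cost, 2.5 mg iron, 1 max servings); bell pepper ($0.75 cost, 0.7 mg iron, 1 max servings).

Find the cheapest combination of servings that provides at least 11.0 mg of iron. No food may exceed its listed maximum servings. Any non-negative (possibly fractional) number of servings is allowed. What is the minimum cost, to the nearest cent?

Cost per mg of iron: kidney beans $0.3000, quinoa $0.6042, bell pepper $1.0714, peanut butter $1.1000, almonds $1.2500.
Take 1 serving of kidney beans: +2.5 mg iron for $0.75 (total $0.75, still need 8.5 mg).
Take 2 servings of quinoa: +4.8 mg iron for $2.90 (total $3.65, still need 3.7 mg).
Take 1 serving of bell pepper: +0.7 mg iron for $0.75 (total $4.40, still need 3.0 mg).
Take 2 servings of peanut butter: +1.0 mg iron for $1.10 (total $5.50, still need 2.0 mg).
Take 2 servings of almonds: +2.0 mg iron for $2.50 (total $8.00, still need 0.0 mg).
Greedy by cheapest-per-mg is optimal for a single linear constraint, so the minimum cost is $8.00.

$8.00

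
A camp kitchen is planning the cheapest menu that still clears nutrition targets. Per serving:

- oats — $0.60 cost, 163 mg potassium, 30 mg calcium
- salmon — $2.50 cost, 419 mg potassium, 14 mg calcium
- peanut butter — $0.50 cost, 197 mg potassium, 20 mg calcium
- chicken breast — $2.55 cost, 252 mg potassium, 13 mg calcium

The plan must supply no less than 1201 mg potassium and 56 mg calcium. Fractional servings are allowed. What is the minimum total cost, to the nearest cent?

$3.05

Compare the cost at each extreme point of the feasible region.
oats only: max(1201/163, 56/30) = 7.368 servings → $4.42.
salmon only: max(1201/419, 56/14) = 4 servings → $10.00.
peanut butter only: max(1201/197, 56/20) = 6.096 servings → $3.05.
chicken breast only: max(1201/252, 56/13) = 4.766 servings → $12.15.
oats + salmon with both tight: 0.6464 servings and 2.615 servings → $6.93.
oats + peanut butter with both targets exact would need a negative amount; discard.
oats + chicken breast: intersection lies outside the first quadrant.
salmon + peanut butter with both tight: 2.31 servings and 1.183 servings → $6.37.
salmon + chicken breast with both tight: 0.7822 servings and 3.465 servings → $10.79.
peanut butter + chicken breast: intersection lies outside the first quadrant.
Cheapest feasible corner: $3.05.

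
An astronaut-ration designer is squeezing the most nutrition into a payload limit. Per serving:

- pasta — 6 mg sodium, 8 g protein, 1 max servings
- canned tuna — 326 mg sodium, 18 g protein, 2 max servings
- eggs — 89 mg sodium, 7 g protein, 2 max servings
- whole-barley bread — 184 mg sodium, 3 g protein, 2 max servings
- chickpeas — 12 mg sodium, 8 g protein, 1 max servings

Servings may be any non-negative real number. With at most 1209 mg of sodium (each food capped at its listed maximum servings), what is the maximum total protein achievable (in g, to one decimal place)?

71.9 g

Protein per mg sodium: pasta 1.333, chickpeas 0.6667, eggs 0.07865, canned tuna 0.05521, whole-barley bread 0.0163.
Take 1 serving of pasta: uses 6 mg sodium, +8.0 g protein (running total 8.0 g).
Take 1 serving of chickpeas: uses 12 mg sodium, +8.0 g protein (running total 16.0 g).
Take 2 servings of eggs: uses 178 mg sodium, +14.0 g protein (running total 30.0 g).
Take 2 servings of canned tuna: uses 652 mg sodium, +36.0 g protein (running total 66.0 g).
Take 1.962 servings of whole-barley bread: uses 361 mg sodium, +5.9 g protein (running total 71.9 g).
Greedy by best ratio exhausts the sodium allowance optimally: 71.9 g.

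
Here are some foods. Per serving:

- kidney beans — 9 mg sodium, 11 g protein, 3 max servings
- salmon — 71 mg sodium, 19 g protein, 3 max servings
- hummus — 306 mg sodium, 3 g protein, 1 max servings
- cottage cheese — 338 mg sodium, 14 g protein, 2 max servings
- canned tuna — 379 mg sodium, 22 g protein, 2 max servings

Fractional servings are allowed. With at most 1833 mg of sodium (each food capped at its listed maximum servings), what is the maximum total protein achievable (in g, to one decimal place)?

Protein per mg sodium: kidney beans 1.222, salmon 0.2676, canned tuna 0.05805, cottage cheese 0.04142, hummus 0.009804.
Take 3 servings of kidney beans: uses 27 mg sodium, +33.0 g protein (running total 33.0 g).
Take 3 servings of salmon: uses 213 mg sodium, +57.0 g protein (running total 90.0 g).
Take 2 servings of canned tuna: uses 758 mg sodium, +44.0 g protein (running total 134.0 g).
Take 2 servings of cottage cheese: uses 676 mg sodium, +28.0 g protein (running total 162.0 g).
Take 0.5196 servings of hummus: uses 159 mg sodium, +1.6 g protein (running total 163.6 g).
Greedy by best ratio exhausts the sodium allowance optimally: 163.6 g.

163.6 g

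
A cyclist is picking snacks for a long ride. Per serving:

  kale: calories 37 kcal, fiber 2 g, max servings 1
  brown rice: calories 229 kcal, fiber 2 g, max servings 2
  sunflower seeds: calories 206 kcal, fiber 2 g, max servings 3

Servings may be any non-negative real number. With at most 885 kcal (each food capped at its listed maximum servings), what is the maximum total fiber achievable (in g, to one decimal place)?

10.0 g

Fiber per kcal: kale 0.05405, sunflower seeds 0.009709, brown rice 0.008734.
Take 1 serving of kale: uses 37 kcal, +2.0 g fiber (running total 2.0 g).
Take 3 servings of sunflower seeds: uses 618 kcal, +6.0 g fiber (running total 8.0 g).
Take 1.004 servings of brown rice: uses 230 kcal, +2.0 g fiber (running total 10.0 g).
Filling greedily by fiber-per-kcal is optimal for one linear limit, giving 10.0 g.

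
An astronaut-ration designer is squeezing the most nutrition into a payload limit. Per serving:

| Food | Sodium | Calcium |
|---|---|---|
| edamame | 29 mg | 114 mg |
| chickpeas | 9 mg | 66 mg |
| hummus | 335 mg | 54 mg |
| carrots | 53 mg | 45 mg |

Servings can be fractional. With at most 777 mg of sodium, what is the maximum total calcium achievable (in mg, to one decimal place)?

Calcium per mg sodium: chickpeas 7.333, edamame 3.931, carrots 0.8491, hummus 0.1612.
With no serving limits, spend the whole sodium allowance on chickpeas: 777 mg / 9 mg × 66 mg = 5698.0 mg.

5698.0 mg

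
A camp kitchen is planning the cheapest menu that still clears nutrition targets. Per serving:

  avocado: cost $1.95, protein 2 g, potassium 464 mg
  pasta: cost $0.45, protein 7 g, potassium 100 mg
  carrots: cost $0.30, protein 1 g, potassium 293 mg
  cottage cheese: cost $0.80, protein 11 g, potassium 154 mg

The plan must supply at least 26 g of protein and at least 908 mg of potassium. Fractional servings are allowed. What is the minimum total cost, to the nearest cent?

An LP optimum is at a vertex; with two nutrient constraints at most two foods are used. Check each candidate.
avocado only: max(26/2, 908/464) = 13 servings → $25.35.
pasta only: max(26/7, 908/100) = 9.08 servings → $4.09.
carrots only: max(26/1, 908/293) = 26 servings → $7.80.
cottage cheese only: max(26/11, 908/154) = 5.896 servings → $4.72.
avocado + pasta with both tight: 1.232 servings and 3.362 servings → $3.92.
avocado + carrots: the both-tight solution has a negative serving — not a feasible corner.
avocado + cottage cheese with both tight: 1.248 servings and 2.137 servings → $4.14.
pasta + carrots with both tight: 3.439 servings and 1.925 servings → $2.13.
pasta + cottage cheese: intersection lies outside the first quadrant.
carrots + cottage cheese with both tight: 1.95 servings and 2.186 servings → $2.33.
Cheapest feasible corner: $2.13.

$2.13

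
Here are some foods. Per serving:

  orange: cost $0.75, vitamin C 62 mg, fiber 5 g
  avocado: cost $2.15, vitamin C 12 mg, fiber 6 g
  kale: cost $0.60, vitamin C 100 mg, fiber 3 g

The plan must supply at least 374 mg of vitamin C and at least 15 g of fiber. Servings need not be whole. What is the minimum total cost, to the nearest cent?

orange only: max(374/62, 15/5) = 6.032 servings → $4.52.
avocado only: max(374/12, 15/6) = 31.17 servings → $67.01.
kale only: max(374/100, 15/3) = 5 servings → $3.00.
orange + avocado with both targets exact would need a negative amount; discard.
orange + kale with both tight: 1.204 servings and 2.994 servings → $2.70.
avocado + kale with both tight: 0.6702 servings and 3.66 servings → $3.64.
So the least-cost plan costs $2.70.

$2.70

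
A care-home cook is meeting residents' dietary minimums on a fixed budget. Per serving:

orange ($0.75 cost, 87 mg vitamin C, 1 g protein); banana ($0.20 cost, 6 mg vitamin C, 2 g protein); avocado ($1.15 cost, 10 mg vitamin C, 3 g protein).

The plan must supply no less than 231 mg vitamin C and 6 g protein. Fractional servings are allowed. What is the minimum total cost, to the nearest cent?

Two binding constraints pin down two serving amounts, so the optimal mix uses at most two foods. The candidates are each food alone (scaled to the tighter of vitamin C/protein) and each pair with both constraints tight.
orange only: max(231/87, 6/1) = 6 servings → $4.50.
banana only: max(231/6, 6/2) = 38.5 servings → $7.70.
avocado only: max(231/10, 6/3) = 23.1 servings → $26.57.
orange + banana with both tight: 2.536 servings and 1.732 servings → $2.25.
orange + avocado with both tight: 2.522 servings and 1.159 servings → $3.22.
banana + avocado with both targets exact would need a negative amount; discard.
So the least-cost plan costs $2.25.

$2.25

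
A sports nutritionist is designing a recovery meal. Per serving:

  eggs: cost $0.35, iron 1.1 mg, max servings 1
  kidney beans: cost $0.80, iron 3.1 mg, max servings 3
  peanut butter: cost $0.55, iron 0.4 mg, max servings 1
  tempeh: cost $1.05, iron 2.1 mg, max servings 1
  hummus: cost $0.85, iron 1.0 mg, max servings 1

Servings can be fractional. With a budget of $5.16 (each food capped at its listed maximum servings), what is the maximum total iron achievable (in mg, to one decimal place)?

Iron per dollar: kidney beans 3.875, eggs 3.143, tempeh 2, hummus 1.176, peanut butter 0.7273.
Take 3 servings of kidney beans: spends $2.40, +9.3 mg iron (running total 9.3 mg).
Take 1 serving of eggs: spends $0.35, +1.1 mg iron (running total 10.4 mg).
Take 1 serving of tempeh: spends $1.05, +2.1 mg iron (running total 12.5 mg).
Take 1 serving of hummus: spends $0.85, +1.0 mg iron (running total 13.5 mg).
Take 0.9273 servings of peanut butter: spends $0.51, +0.4 mg iron (running total 13.9 mg).
Greedy by best ratio exhausts the cost allowance optimally: 13.9 mg.

13.9 mg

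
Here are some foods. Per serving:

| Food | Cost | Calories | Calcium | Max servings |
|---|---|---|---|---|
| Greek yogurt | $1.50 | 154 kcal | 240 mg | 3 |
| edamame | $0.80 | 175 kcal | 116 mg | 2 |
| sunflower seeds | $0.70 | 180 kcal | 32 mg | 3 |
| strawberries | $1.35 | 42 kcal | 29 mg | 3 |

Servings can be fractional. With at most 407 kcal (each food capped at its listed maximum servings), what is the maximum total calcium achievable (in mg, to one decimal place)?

Calcium per kcal: Greek yogurt 1.558, strawberries 0.6905, edamame 0.6629, sunflower seeds 0.1778.
Take 2.643 servings of Greek yogurt: uses 407 kcal, +634.3 mg calcium (running total 634.3 mg).
Filling greedily by calcium-per-kcal is optimal for one linear limit, giving 634.3 mg.

634.3 mg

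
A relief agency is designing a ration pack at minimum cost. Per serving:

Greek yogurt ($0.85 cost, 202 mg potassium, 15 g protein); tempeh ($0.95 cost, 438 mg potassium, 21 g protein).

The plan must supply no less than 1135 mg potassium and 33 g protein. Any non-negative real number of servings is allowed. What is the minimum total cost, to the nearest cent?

$2.46

Minimising a linear cost over {potassium ≥ 1135, protein ≥ 33, servings ≥ 0} — the optimum is at a vertex, using one or two foods.
Greek yogurt only: max(1135/202, 33/15) = 5.619 servings → $4.78.
tempeh only: max(1135/438, 33/21) = 2.591 servings → $2.46.
Greek yogurt + tempeh: intersection lies outside the first quadrant.
Cheapest feasible corner: $2.46.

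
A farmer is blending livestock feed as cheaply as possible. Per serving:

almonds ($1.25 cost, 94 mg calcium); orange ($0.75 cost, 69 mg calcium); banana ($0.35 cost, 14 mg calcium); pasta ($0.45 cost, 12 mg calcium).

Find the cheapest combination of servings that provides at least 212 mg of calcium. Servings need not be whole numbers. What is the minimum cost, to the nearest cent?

Cost per mg of calcium: orange $0.0109, almonds $0.0133, banana $0.0250, pasta $0.0375.
With no serving limits, use only orange: 212 mg / 69 mg = 3.072 servings × $0.75 = $2.30.

$2.30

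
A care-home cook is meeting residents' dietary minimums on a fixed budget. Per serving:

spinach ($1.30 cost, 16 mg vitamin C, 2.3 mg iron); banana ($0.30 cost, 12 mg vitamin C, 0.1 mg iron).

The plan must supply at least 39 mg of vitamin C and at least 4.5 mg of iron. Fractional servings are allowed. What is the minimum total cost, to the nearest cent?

$2.71

At the optimum either one food covers both requirements or two foods hit both targets exactly; no other combination can be cheaper.
spinach only: max(39/16, 4.5/2.3) = 2.438 servings → $3.17.
banana only: max(39/12, 4.5/0.1) = 45 servings → $13.50.
spinach + banana with both tight: 1.927 servings and 0.6808 servings → $2.71.
So the least-cost plan costs $2.71.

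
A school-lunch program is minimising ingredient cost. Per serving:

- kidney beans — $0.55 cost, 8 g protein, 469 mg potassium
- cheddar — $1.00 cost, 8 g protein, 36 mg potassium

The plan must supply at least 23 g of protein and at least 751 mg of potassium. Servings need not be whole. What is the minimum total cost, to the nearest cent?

Check every corner: each single food scaled to meet both minima, and each pair solved so both constraints bind.
kidney beans only: max(23/8, 751/469) = 2.875 servings → $1.58.
cheddar only: max(23/8, 751/36) = 20.86 servings → $20.86.
kidney beans + cheddar with both tight: 1.495 servings and 1.38 servings → $2.20.
Cheapest feasible corner: $1.58.

$1.58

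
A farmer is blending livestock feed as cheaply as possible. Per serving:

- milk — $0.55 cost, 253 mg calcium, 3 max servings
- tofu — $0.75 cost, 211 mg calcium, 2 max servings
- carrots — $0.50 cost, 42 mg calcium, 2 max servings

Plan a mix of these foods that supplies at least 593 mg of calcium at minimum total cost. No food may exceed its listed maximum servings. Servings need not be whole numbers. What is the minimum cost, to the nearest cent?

Cost per mg of calcium: milk $0.0022, tofu $0.0036, carrots $0.0119.
Take 2.344 servings of milk: +593.0 mg calcium for $1.29 (total $1.29, still need 0.0 mg).
Greedy by cheapest-per-mg is optimal for a single linear constraint, so the minimum cost is $1.29.

$1.29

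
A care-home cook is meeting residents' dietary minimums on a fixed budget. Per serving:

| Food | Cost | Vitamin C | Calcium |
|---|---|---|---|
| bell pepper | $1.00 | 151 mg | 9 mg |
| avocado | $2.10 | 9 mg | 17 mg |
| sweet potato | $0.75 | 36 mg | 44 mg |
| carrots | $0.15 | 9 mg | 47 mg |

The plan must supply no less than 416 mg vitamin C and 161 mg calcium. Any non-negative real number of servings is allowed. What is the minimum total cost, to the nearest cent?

This is a tiny linear program; its minimum lies at a vertex of the feasible set. List the vertices and price them.
bell pepper only: max(416/151, 161/9) = 17.89 servings → $17.89.
avocado only: max(416/9, 161/17) = 46.22 servings → $97.07.
sweet potato only: max(416/36, 161/44) = 11.56 servings → $8.67.
carrots only: max(416/9, 161/47) = 46.22 servings → $6.93.
bell pepper + avocado with both tight: 2.262 servings and 8.273 servings → $19.64.
bell pepper + sweet potato with both tight: 1.979 servings and 3.254 servings → $4.42.
bell pepper + carrots with both tight: 2.58 servings and 2.931 servings → $3.02.
avocado + sweet potato with both targets exact would need a negative amount; discard.
avocado + carrots: the both-tight solution has a negative serving — not a feasible corner.
sweet potato + carrots: the both-tight solution has a negative serving — not a feasible corner.
Cheapest feasible corner: $3.02.

$3.02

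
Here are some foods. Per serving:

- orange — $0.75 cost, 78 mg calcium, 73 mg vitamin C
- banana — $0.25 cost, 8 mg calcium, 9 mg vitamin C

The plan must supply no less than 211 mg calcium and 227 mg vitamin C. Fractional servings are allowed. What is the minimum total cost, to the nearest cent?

$2.33

Compare the cost at each extreme point of the feasible region.
orange only: max(211/78, 227/73) = 3.11 servings → $2.33.
banana only: max(211/8, 227/9) = 26.38 servings → $6.59.
orange + banana with both tight: 0.7034 servings and 19.52 servings → $5.41.
Cheapest feasible corner: $2.33.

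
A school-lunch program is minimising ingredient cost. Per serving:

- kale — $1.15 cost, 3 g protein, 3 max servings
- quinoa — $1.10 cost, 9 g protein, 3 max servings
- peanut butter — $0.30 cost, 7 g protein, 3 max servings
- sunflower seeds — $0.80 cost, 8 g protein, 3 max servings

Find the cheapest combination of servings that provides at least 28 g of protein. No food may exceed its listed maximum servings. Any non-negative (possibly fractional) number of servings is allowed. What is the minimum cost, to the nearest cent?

Cost per g of protein: peanut butter $0.0429, sunflower seeds $0.1000, quinoa $0.1222, kale $0.3833.
Take 3 servings of peanut butter: +21.0 g protein for $0.90 (total $0.90, still need 7.0 g).
Take 0.875 servings of sunflower seeds: +7.0 g protein for $0.70 (total $1.60, still need 0.0 g).
Greedy by cheapest-per-g is optimal for a single linear constraint, so the minimum cost is $1.60.

$1.60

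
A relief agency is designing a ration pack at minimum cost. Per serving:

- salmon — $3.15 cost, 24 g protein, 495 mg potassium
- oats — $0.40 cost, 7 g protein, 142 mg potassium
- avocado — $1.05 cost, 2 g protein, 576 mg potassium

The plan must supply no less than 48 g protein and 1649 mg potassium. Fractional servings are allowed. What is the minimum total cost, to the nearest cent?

$3.92

An LP optimum is at a vertex; with two nutrient constraints at most two foods are used. Check each candidate.
salmon only: max(48/24, 1649/495) = 3.331 servings → $10.49.
oats only: max(48/7, 1649/142) = 11.61 servings → $4.65.
avocado only: max(48/2, 1649/576) = 24 servings → $25.20.
salmon + oats: the both-tight solution has a negative serving — not a feasible corner.
salmon + avocado with both tight: 1.897 servings and 1.232 servings → $7.27.
oats + avocado with both tight: 6.497 servings and 1.261 servings → $3.92.
So the least-cost plan costs $3.92.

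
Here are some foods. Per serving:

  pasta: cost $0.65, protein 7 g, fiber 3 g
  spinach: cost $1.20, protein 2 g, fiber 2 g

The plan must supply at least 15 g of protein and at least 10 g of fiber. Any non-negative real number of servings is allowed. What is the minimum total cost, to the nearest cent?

This is a tiny linear program; its minimum lies at a vertex of the feasible set. List the vertices and price them.
pasta only: max(15/7, 10/3) = 3.333 servings → $2.17.
spinach only: max(15/2, 10/2) = 7.5 servings → $9.00.
pasta + spinach with both tight: 1.25 servings and 3.125 servings → $4.56.
The minimum over all feasible corners is $2.17.

$2.17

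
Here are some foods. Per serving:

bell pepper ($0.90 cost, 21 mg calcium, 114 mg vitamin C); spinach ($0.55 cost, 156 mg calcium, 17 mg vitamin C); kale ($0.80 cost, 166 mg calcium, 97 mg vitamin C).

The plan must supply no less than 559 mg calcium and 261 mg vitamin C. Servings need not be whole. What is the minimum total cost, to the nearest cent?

At the optimum either one food covers both requirements or two foods hit both targets exactly; no other combination can be cheaper.
bell pepper only: max(559/21, 261/114) = 26.62 servings → $23.96.
spinach only: max(559/156, 261/17) = 15.35 servings → $8.44.
kale only: max(559/166, 261/97) = 3.367 servings → $2.69.
bell pepper + spinach with both tight: 1.791 servings and 3.342 servings → $3.45.
bell pepper + kale with both targets exact would need a negative amount; discard.
spinach + kale with both tight: 0.8852 servings and 2.536 servings → $2.52.
So the least-cost plan costs $2.52.

$2.52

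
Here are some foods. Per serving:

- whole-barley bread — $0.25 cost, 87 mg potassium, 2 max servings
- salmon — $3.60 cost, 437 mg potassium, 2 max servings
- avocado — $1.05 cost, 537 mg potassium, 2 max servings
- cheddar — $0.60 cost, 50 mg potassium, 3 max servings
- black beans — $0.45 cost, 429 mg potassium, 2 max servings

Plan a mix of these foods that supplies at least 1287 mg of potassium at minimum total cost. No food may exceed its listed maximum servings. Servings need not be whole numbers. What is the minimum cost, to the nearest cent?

$1.74

Cost per mg of potassium: black beans $0.0010, avocado $0.0020, whole-barley bread $0.0029, salmon $0.0082, cheddar $0.0120.
Take 2 servings of black beans: +858.0 mg potassium for $0.90 (total $0.90, still need 429.0 mg).
Take 0.7989 servings of avocado: +429.0 mg potassium for $0.84 (total $1.74, still need 0.0 mg).
Greedy by cheapest-per-mg is optimal for a single linear constraint, so the minimum cost is $1.74.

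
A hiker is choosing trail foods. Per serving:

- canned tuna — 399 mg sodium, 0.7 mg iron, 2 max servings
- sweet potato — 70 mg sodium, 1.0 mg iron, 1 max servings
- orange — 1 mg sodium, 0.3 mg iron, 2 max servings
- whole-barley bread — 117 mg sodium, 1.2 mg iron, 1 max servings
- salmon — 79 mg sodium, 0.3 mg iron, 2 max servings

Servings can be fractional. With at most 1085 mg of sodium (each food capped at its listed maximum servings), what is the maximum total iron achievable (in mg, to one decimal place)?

Iron per mg sodium: orange 0.3, sweet potato 0.01429, whole-barley bread 0.01026, salmon 0.003797, canned tuna 0.001754.
Take 2 servings of orange: uses 2 mg sodium, +0.6 mg iron (running total 0.6 mg).
Take 1 serving of sweet potato: uses 70 mg sodium, +1.0 mg iron (running total 1.6 mg).
Take 1 serving of whole-barley bread: uses 117 mg sodium, +1.2 mg iron (running total 2.8 mg).
Take 2 servings of salmon: uses 158 mg sodium, +0.6 mg iron (running total 3.4 mg).
Take 1.85 servings of canned tuna: uses 738 mg sodium, +1.3 mg iron (running total 4.7 mg).
Greedy by best ratio exhausts the sodium allowance optimally: 4.7 mg.

4.7 mg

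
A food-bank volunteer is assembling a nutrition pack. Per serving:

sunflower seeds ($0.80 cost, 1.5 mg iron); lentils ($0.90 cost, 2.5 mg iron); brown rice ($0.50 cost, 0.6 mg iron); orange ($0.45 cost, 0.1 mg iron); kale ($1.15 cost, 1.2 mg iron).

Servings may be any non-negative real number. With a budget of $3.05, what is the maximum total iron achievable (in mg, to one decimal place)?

8.5 mg

Iron per dollar: lentils 2.778, sunflower seeds 1.875, brown rice 1.2, kale 1.043, orange 0.2222.
With no serving limits, spend the whole cost allowance on lentils: $3.05 / $0.90 × 2.5 mg = 8.5 mg.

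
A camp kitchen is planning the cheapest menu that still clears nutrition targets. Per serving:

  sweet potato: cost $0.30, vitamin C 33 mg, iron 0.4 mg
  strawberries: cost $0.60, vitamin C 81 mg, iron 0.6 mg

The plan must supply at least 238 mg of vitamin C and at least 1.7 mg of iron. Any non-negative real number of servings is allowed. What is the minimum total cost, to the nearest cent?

sweet potato only: max(238/33, 1.7/0.4) = 7.212 servings → $2.16.
strawberries only: max(238/81, 1.7/0.6) = 2.938 servings → $1.76.
sweet potato + strawberries: the both-tight solution has a negative serving — not a feasible corner.
So the least-cost plan costs $1.76.

$1.76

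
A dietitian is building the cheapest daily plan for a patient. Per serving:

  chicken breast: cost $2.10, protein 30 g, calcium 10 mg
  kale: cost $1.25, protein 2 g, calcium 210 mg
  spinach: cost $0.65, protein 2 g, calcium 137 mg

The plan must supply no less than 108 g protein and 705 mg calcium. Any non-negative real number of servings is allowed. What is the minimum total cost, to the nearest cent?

$10.06

Check every corner: each single food scaled to meet both minima, and each pair solved so both constraints bind.
chicken breast only: max(108/30, 705/10) = 70.5 servings → $148.05.
kale only: max(108/2, 705/210) = 54 servings → $67.50.
spinach only: max(108/2, 705/137) = 54 servings → $35.10.
chicken breast + kale with both tight: 3.387 servings and 3.196 servings → $11.11.
chicken breast + spinach with both tight: 3.273 servings and 4.907 servings → $10.06.
kale + spinach with both targets exact would need a negative amount; discard.
So the least-cost plan costs $10.06.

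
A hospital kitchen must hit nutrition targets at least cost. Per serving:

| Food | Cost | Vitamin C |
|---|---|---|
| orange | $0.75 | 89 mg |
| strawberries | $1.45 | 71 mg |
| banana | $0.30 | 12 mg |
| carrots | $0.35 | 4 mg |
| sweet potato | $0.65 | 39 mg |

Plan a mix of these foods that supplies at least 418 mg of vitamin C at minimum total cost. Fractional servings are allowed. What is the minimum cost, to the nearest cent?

Cost per mg of vitamin C: orange $0.0084, sweet potato $0.0167, strawberries $0.0204, banana $0.0250, carrots $0.0875.
With no serving limits, use only orange: 418 mg / 89 mg = 4.697 servings × $0.75 = $3.52.

$3.52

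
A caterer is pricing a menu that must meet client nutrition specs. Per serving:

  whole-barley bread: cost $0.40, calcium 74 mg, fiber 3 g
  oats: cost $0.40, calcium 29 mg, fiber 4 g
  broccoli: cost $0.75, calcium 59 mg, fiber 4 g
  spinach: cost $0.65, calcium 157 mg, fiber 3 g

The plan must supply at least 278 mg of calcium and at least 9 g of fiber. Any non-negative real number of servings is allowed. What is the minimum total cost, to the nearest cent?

$1.37

whole-barley bread only: max(278/74, 9/3) = 3.757 servings → $1.50.
oats only: max(278/29, 9/4) = 9.586 servings → $3.83.
broccoli only: max(278/59, 9/4) = 4.712 servings → $3.53.
spinach only: max(278/157, 9/3) = 3 servings → $1.95.
whole-barley bread + oats: the both-tight solution has a negative serving — not a feasible corner.
whole-barley bread + broccoli with both targets exact would need a negative amount; discard.
whole-barley bread + spinach with both tight: 2.325 servings and 0.6747 servings → $1.37.
oats + broccoli: the both-tight solution has a negative serving — not a feasible corner.
oats + spinach with both tight: 1.07 servings and 1.573 servings → $1.45.
broccoli + spinach with both tight: 1.284 servings and 1.288 servings → $1.80.
Cheapest feasible corner: $1.37.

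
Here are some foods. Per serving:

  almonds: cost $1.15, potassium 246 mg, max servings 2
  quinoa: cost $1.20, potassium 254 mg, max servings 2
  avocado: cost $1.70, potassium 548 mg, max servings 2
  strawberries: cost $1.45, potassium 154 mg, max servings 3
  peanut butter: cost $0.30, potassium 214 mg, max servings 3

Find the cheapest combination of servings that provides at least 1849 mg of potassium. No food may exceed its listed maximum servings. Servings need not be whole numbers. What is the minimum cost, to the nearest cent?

Cost per mg of potassium: peanut butter $0.0014, avocado $0.0031, almonds $0.0047, quinoa $0.0047, strawberries $0.0094.
Take 3 servings of peanut butter: +642.0 mg potassium for $0.90 (total $0.90, still need 1207.0 mg).
Take 2 servings of avocado: +1096.0 mg potassium for $3.40 (total $4.30, still need 111.0 mg).
Take 0.4512 servings of almonds: +111.0 mg potassium for $0.52 (total $4.82, still need 0.0 mg).
Filling from the cheapest source first is optimal under one linear minimum: $4.82.

$4.82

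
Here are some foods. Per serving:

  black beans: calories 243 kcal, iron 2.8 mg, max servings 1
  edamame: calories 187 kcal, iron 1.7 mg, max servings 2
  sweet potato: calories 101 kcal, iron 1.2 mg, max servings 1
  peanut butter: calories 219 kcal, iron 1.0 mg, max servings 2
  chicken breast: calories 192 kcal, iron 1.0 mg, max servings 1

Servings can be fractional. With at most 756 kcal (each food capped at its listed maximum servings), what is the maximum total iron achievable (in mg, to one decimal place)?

Iron per kcal: sweet potato 0.01188, black beans 0.01152, edamame 0.009091, chicken breast 0.005208, peanut butter 0.004566.
Take 1 serving of sweet potato: uses 101 kcal, +1.2 mg iron (running total 1.2 mg).
Take 1 serving of black beans: uses 243 kcal, +2.8 mg iron (running total 4.0 mg).
Take 2 servings of edamame: uses 374 kcal, +3.4 mg iron (running total 7.4 mg).
Take 0.1979 servings of chicken breast: uses 38 kcal, +0.2 mg iron (running total 7.6 mg).
Filling greedily by iron-per-kcal is optimal for one linear limit, giving 7.6 mg.

7.6 mg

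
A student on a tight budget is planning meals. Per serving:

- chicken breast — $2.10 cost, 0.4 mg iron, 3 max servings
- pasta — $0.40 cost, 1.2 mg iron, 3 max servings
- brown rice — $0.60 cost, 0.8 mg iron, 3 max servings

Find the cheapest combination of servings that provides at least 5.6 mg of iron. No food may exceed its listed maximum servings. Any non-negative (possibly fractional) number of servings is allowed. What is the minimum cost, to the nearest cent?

Cost per mg of iron: pasta $0.3333, brown rice $0.7500, chicken breast $5.2500.
Take 3 servings of pasta: +3.6 mg iron for $1.20 (total $1.20, still need 2.0 mg).
Take 2.5 servings of brown rice: +2.0 mg iron for $1.50 (total $2.70, still need 0.0 mg).
Greedy by cheapest-per-mg is optimal for a single linear constraint, so the minimum cost is $2.70.

$2.70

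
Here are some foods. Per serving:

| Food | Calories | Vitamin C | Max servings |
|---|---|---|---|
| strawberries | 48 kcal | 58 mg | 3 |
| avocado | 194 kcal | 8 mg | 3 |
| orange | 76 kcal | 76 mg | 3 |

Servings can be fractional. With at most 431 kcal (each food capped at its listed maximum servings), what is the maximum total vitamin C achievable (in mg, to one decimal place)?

404.4 mg

Vitamin C per kcal: strawberries 1.208, orange 1, avocado 0.04124.
Take 3 servings of strawberries: uses 144 kcal, +174.0 mg vitamin C (running total 174.0 mg).
Take 3 servings of orange: uses 228 kcal, +228.0 mg vitamin C (running total 402.0 mg).
Take 0.3041 servings of avocado: uses 59 kcal, +2.4 mg vitamin C (running total 404.4 mg).
Greedy by best ratio exhausts the calories allowance optimally: 404.4 mg.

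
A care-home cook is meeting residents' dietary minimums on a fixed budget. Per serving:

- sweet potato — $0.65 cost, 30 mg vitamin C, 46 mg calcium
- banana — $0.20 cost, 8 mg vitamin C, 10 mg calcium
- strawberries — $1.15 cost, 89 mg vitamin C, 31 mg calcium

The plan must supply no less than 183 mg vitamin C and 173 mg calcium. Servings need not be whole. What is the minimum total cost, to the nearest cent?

At the optimum either one food covers both requirements or two foods hit both targets exactly; no other combination can be cheaper.
sweet potato only: max(183/30, 173/46) = 6.1 servings → $3.96.
banana only: max(183/8, 173/10) = 22.88 servings → $4.58.
strawberries only: max(183/89, 173/31) = 5.581 servings → $6.42.
sweet potato + banana: intersection lies outside the first quadrant.
sweet potato + strawberries with both tight: 3.073 servings and 1.02 servings → $3.17.
banana + strawberries with both tight: 15.15 servings and 0.6947 servings → $3.83.
Cheapest feasible corner: $3.17.

$3.17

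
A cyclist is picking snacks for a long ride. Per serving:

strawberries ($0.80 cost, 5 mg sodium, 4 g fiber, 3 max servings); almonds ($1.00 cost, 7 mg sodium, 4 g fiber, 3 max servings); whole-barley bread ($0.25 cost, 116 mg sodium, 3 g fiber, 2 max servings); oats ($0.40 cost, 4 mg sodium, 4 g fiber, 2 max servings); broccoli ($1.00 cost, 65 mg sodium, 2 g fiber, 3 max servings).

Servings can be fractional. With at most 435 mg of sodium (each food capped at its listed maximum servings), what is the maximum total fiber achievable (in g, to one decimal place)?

Fiber per mg sodium: oats 1, strawberries 0.8, almonds 0.5714, broccoli 0.03077, whole-barley bread 0.02586.
Take 2 servings of oats: uses 8 mg sodium, +8.0 g fiber (running total 8.0 g).
Take 3 servings of strawberries: uses 15 mg sodium, +12.0 g fiber (running total 20.0 g).
Take 3 servings of almonds: uses 21 mg sodium, +12.0 g fiber (running total 32.0 g).
Take 3 servings of broccoli: uses 195 mg sodium, +6.0 g fiber (running total 38.0 g).
Take 1.69 servings of whole-barley bread: uses 196 mg sodium, +5.1 g fiber (running total 43.1 g).
Greedy by best ratio exhausts the sodium allowance optimally: 43.1 g.

43.1 g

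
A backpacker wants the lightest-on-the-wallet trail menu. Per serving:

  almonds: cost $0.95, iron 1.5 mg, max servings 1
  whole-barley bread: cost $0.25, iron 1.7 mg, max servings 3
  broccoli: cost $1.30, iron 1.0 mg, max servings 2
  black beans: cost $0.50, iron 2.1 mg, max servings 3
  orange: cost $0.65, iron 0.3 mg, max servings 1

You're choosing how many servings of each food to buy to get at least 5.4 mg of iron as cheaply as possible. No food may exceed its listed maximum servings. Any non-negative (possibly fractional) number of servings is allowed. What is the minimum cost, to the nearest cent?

Cost per mg of iron: whole-barley bread $0.1471, black beans $0.2381, almonds $0.6333, broccoli $1.3000, orange $2.1667.
Take 3 servings of whole-barley bread: +5.1 mg iron for $0.75 (total $0.75, still need 0.3 mg).
Take 0.1429 servings of black beans: +0.3 mg iron for $0.07 (total $0.82, still need 0.0 mg).
Greedy by cheapest-per-mg is optimal for a single linear constraint, so the minimum cost is $0.82.

$0.82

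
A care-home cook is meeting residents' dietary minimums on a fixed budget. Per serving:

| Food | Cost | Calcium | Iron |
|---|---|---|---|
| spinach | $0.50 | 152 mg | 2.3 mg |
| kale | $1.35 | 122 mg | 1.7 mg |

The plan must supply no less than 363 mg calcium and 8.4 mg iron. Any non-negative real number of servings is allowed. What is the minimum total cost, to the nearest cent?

$1.83

For a min-cost LP with two ≥-constraints, a basic feasible solution has at most two positive variables.
spinach only: max(363/152, 8.4/2.3) = 3.652 servings → $1.83.
kale only: max(363/122, 8.4/1.7) = 4.941 servings → $6.67.
spinach + kale with both targets exact would need a negative amount; discard.
Cheapest feasible corner: $1.83.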